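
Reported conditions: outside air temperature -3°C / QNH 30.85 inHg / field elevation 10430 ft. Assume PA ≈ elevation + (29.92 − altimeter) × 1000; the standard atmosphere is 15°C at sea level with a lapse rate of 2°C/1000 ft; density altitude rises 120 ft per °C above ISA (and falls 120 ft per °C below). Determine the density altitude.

9620 ft

Pressure altitude = 10430 + (29.92 − 30.85) × 1000 = 10430 + (-930) = 9500 ft.
ISA temperature at 9500 ft = 15 − 2 × (9500/1000) = -4°C.
ISA deviation = -3 − (-4) = +1°C.
Density altitude = 9500 + 120 × (1) = 9620 ft.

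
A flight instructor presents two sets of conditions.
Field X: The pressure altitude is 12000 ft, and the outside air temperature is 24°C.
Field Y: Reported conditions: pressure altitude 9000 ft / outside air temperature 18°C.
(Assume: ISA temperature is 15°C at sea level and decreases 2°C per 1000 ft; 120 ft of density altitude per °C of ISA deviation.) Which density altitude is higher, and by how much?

Field X by 4440 ft

Field X: ISA temp = -9°C, deviation +33°C, DA = 12000 + 120 × 33 = 15960 ft.
Field Y: ISA temp = -3°C, deviation +21°C, DA = 9000 + 120 × 21 = 11520 ft.
Field X is higher by 15960 − 11520 = 4440 ft.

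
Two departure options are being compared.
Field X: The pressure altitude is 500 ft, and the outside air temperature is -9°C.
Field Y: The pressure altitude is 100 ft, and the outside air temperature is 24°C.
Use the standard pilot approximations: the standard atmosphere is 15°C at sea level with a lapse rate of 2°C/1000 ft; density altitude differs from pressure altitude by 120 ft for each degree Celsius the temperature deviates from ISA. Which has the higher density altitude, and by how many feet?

Field X: ISA temp = 14°C, deviation -23°C, DA = 500 + 120 × (-23) = -2260 ft.
Field Y: ISA temp = 14.8°C, deviation +9.2°C, DA = 100 + 120 × 9.2 = 1204 ft.
Field Y is higher by 1204 − (-2260) = 3464 ft.

Field Y by 3464 ft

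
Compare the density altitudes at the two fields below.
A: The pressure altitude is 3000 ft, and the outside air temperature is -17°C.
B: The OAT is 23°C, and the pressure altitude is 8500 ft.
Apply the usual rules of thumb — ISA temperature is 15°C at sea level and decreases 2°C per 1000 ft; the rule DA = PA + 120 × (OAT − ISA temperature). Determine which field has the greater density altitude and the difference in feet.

A: ISA temp = 9°C, deviation -26°C, DA = 3000 + 120 × (-26) = -120 ft.
B: ISA temp = -2°C, deviation +25°C, DA = 8500 + 120 × 25 = 11500 ft.
B is higher by 11500 − (-120) = 11620 ft.

B by 11620 ft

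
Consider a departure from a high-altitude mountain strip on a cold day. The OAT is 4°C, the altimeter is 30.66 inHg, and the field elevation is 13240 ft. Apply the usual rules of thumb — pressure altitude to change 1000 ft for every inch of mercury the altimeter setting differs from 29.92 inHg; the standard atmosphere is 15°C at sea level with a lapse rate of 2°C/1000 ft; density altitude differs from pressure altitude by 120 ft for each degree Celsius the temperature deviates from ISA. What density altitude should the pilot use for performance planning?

Pressure altitude = 13240 + (29.92 − 30.66) × 1000 = 13240 + (-740) = 12500 ft.
ISA temperature at 12500 ft = 15 − 2 × (12500/1000) = -10°C.
ISA deviation = 4 − (-10) = +14°C.
Density altitude = 12500 + 120 × (14) = 14180 ft.

14180 ft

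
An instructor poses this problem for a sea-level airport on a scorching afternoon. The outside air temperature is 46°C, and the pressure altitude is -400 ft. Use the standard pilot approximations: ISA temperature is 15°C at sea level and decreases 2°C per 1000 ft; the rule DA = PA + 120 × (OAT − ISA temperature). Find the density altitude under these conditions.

3224 ft

ISA temperature at -400 ft = 15 − 2 × (-400/1000) = 15.8°C.
ISA deviation = 46 − 15.8 = +30.2°C.
Density altitude = -400 + 120 × (30.2) = -400 + (+3624) = 3224 ft.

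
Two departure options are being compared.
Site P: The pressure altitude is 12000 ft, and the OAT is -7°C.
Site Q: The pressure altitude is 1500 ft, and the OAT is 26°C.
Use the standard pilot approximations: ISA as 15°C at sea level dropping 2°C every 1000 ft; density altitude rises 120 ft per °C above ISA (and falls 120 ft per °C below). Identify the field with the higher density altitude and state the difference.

Site P: ISA temp = -9°C, deviation +2°C, DA = 12000 + 120 × 2 = 12240 ft.
Site Q: ISA temp = 12°C, deviation +14°C, DA = 1500 + 120 × 14 = 3180 ft.
Site P is higher by 12240 − 3180 = 9060 ft.

Site P by 9060 ft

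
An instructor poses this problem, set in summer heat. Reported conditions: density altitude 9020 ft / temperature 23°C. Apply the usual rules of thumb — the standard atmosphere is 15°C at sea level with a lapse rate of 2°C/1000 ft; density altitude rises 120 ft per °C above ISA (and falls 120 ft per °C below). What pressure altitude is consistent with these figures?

6500 ft

DA = PA + 120 × (OAT − (15 − 2·PA/1000)) = PA + 120·OAT − 1800 + 0.24·PA = 1.24·PA + 120·OAT − 1800.
So 1.24·PA = 9020 − 120 × 23 + 1800 = 8060.
PA = 8060 / 1.24 = 6500 ft.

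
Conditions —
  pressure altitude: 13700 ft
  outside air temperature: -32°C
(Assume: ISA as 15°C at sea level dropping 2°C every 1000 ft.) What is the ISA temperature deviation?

ISA temperature at 13700 ft = 15 − 2 × (13700/1000) = -12.4°C.
Deviation = OAT − ISA = -32 − (-12.4) = -19.6°C.

ISA-19.6°C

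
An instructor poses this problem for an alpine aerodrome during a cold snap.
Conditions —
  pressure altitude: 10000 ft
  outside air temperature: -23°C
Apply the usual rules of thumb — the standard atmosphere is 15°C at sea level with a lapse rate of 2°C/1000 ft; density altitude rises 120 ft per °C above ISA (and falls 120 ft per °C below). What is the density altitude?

7840 ft

ISA temperature at 10000 ft = 15 − 2 × (10000/1000) = -5°C.
ISA deviation = -23 − (-5) = -18°C.
Density altitude = 10000 + 120 × (-18) = 10000 + (-2160) = 7840 ft.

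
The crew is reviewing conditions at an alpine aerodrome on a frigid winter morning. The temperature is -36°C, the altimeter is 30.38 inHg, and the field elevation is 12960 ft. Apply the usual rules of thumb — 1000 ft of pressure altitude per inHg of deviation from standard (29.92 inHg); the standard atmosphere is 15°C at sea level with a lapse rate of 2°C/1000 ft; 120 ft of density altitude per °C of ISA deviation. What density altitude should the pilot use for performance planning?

9380 ft

Pressure altitude = 12960 + (29.92 − 30.38) × 1000 = 12960 + (-460) = 12500 ft.
ISA temperature at 12500 ft = 15 − 2 × (12500/1000) = -10°C.
ISA deviation = -36 − (-10) = -26°C.
Density altitude = 12500 + 120 × (-26) = 9380 ft.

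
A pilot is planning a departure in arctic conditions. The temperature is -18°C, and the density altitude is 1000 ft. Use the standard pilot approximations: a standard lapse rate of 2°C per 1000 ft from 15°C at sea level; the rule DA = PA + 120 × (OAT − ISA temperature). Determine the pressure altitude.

4000 ft

DA = PA + 120 × (OAT − (15 − 2·PA/1000)) = PA + 120·OAT − 1800 + 0.24·PA = 1.24·PA + 120·OAT − 1800.
So 1.24·PA = 1000 − 120 × (-18) + 1800 = 4960.
PA = 4960 / 1.24 = 4000 ft.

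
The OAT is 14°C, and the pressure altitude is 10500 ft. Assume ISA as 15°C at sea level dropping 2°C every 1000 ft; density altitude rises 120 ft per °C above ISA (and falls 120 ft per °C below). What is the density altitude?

ISA temperature at 10500 ft = 15 − 2 × (10500/1000) = -6°C.
ISA deviation = 14 − (-6) = +20°C.
Density altitude = 10500 + 120 × (20) = 10500 + (+2400) = 12900 ft.

12900 ft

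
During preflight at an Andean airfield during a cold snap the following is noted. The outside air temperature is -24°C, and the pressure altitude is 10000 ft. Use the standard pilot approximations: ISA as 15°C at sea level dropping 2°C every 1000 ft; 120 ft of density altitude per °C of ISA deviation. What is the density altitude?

ISA temperature at 10000 ft = 15 − 2 × (10000/1000) = -5°C.
ISA deviation = -24 − (-5) = -19°C.
Density altitude = 10000 + 120 × (-19) = 10000 + (-2280) = 7720 ft.

7720 ft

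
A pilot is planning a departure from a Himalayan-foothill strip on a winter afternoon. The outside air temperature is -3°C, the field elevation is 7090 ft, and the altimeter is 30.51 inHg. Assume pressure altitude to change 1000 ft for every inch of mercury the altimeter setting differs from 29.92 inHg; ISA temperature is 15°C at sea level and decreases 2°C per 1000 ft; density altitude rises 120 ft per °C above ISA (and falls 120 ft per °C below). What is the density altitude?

Pressure altitude = 7090 + (29.92 − 30.51) × 1000 = 7090 + (-590) = 6500 ft.
ISA temperature at 6500 ft = 15 − 2 × (6500/1000) = 2°C.
ISA deviation = -3 − 2 = -5°C.
Density altitude = 6500 + 120 × (-5) = 5900 ft.

5900 ft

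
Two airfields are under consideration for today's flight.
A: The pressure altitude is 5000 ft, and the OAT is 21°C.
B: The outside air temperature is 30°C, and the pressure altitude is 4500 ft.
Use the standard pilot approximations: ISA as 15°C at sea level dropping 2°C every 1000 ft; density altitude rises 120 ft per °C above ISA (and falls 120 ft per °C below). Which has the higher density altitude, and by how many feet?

B by 460 ft

A: ISA temp = 5°C, deviation +16°C, DA = 5000 + 120 × 16 = 6920 ft.
B: ISA temp = 6°C, deviation +24°C, DA = 4500 + 120 × 24 = 7380 ft.
B is higher by 7380 − 6920 = 460 ft.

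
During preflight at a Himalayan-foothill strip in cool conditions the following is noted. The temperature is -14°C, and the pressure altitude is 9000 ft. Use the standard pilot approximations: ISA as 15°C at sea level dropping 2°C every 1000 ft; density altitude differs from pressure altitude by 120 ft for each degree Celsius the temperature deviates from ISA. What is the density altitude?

ISA temperature at 9000 ft = 15 − 2 × (9000/1000) = -3°C.
ISA deviation = -14 − (-3) = -11°C.
Density altitude = 9000 + 120 × (-11) = 9000 + (-1320) = 7680 ft.

7680 ft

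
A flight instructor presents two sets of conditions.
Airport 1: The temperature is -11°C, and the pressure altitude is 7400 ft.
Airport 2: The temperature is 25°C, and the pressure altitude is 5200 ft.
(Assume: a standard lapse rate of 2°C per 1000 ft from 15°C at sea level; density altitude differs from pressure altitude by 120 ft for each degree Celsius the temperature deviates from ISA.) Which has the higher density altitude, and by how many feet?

Airport 1: ISA temp = 0.2°C, deviation -11.2°C, DA = 7400 + 120 × (-11.2) = 6056 ft.
Airport 2: ISA temp = 4.6°C, deviation +20.4°C, DA = 5200 + 120 × 20.4 = 7648 ft.
Airport 2 is higher by 7648 − 6056 = 1592 ft.

Airport 2 by 1592 ft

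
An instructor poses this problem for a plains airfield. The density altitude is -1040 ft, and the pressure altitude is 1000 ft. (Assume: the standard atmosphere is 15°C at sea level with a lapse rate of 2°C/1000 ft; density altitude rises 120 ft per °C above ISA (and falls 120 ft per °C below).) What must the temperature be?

-4°C

Density altitude − pressure altitude = -1040 − 1000 = -2040 ft.
At 120 ft/°C that is an ISA deviation of -2040/120 = -17°C.
ISA temperature at 1000 ft = 15 − 2 × (1000/1000) = 13°C.
OAT = ISA + deviation = 13 + (-17) = -4°C.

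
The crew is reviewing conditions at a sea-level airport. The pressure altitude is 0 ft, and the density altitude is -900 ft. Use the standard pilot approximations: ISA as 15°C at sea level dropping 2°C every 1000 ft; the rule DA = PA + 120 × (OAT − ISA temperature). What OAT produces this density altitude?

Density altitude − pressure altitude = -900 − 0 = -900 ft.
At 120 ft/°C that is an ISA deviation of -900/120 = -7.5°C.
ISA temperature at 0 ft = 15 − 2 × (0/1000) = 15°C.
OAT = ISA + deviation = 15 + (-7.5) = 7.5°C.

7.5°C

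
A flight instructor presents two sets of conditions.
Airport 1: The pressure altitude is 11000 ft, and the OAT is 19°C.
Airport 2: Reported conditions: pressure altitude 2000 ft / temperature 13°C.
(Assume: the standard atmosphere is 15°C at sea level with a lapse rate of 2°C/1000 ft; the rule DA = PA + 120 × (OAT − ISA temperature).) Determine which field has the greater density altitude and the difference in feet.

Airport 1 by 11880 ft

Airport 1: ISA temp = -7°C, deviation +26°C, DA = 11000 + 120 × 26 = 14120 ft.
Airport 2: ISA temp = 11°C, deviation +2°C, DA = 2000 + 120 × 2 = 2240 ft.
Airport 1 is higher by 14120 − 2240 = 11880 ft.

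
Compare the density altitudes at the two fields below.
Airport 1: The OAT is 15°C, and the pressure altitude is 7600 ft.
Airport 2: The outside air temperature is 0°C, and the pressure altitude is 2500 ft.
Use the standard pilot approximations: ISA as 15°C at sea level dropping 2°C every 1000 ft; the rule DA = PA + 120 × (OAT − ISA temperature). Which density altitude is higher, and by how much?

Airport 1: ISA temp = -0.2°C, deviation +15.2°C, DA = 7600 + 120 × 15.2 = 9424 ft.
Airport 2: ISA temp = 10°C, deviation -10°C, DA = 2500 + 120 × (-10) = 1300 ft.
Airport 1 is higher by 9424 − 1300 = 8124 ft.

Airport 1 by 8124 ft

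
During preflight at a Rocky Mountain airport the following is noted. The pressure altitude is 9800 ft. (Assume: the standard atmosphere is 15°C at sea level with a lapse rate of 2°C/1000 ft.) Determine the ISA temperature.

-4.6°C

ISA temperature = 15 − 2 × (9800/1000) = 15 − 19.6 = -4.6°C.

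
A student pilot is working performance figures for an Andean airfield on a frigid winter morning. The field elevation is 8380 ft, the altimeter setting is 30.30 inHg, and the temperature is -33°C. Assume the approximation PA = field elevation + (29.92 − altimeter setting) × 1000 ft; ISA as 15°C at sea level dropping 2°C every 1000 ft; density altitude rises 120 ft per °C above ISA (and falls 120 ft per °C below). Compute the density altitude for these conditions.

4160 ft

Pressure altitude = 8380 + (29.92 − 30.30) × 1000 = 8380 + (-380) = 8000 ft.
ISA temperature at 8000 ft = 15 − 2 × (8000/1000) = -1°C.
ISA deviation = -33 − (-1) = -32°C.
Density altitude = 8000 + 120 × (-32) = 4160 ft.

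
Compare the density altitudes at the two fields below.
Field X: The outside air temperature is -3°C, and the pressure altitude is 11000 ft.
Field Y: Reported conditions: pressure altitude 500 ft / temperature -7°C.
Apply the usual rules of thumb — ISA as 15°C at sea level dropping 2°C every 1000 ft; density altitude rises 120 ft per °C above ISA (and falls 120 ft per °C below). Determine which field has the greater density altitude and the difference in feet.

Field X: ISA temp = -7°C, deviation +4°C, DA = 11000 + 120 × 4 = 11480 ft.
Field Y: ISA temp = 14°C, deviation -21°C, DA = 500 + 120 × (-21) = -2020 ft.
Field X is higher by 11480 − (-2020) = 13500 ft.

Field X by 13500 ft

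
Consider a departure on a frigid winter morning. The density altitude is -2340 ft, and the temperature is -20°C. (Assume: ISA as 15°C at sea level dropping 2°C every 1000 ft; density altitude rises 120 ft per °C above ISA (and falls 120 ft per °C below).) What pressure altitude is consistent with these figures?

1500 ft

DA = PA + 120 × (OAT − (15 − 2·PA/1000)) = PA + 120·OAT − 1800 + 0.24·PA = 1.24·PA + 120·OAT − 1800.
So 1.24·PA = -2340 − 120 × (-20) + 1800 = 1860.
PA = 1860 / 1.24 = 1500 ft.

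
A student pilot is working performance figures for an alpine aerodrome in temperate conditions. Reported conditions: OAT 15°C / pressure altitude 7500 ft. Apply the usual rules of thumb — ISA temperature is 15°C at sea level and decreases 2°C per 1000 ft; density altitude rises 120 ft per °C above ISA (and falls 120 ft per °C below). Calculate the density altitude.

9300 ft

ISA temperature at 7500 ft = 15 − 2 × (7500/1000) = 0°C.
ISA deviation = 15 − 0 = +15°C.
Density altitude = 7500 + 120 × (15) = 7500 + (+1800) = 9300 ft.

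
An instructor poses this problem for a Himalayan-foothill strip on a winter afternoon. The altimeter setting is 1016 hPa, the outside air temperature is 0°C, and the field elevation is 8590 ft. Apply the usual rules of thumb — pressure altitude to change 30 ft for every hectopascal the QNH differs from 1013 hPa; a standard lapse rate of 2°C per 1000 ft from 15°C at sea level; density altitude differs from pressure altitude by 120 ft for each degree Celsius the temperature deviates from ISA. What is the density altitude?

8740 ft

Pressure altitude = 8590 + (1013 − 1016) × 30 = 8590 + (-90) = 8500 ft.
ISA temperature at 8500 ft = 15 − 2 × (8500/1000) = -2°C.
ISA deviation = 0 − (-2) = +2°C.
Density altitude = 8500 + 120 × (2) = 8740 ft.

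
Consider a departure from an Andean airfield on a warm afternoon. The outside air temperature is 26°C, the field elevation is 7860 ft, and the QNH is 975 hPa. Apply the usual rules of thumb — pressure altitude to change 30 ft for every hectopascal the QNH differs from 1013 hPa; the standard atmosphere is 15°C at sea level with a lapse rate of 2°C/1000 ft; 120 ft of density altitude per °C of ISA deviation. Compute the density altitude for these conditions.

12480 ft

Pressure altitude = 7860 + (1013 − 975) × 30 = 7860 + (+1140) = 9000 ft.
ISA temperature at 9000 ft = 15 − 2 × (9000/1000) = -3°C.
ISA deviation = 26 − (-3) = +29°C.
Density altitude = 9000 + 120 × (29) = 12480 ft.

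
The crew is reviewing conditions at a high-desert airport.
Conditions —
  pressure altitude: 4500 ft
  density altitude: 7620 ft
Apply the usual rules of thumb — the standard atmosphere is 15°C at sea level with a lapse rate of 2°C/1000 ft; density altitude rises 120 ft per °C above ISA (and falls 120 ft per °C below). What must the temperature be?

Density altitude − pressure altitude = 7620 − 4500 = +3120 ft.
At 120 ft/°C that is an ISA deviation of 3120/120 = +26°C.
ISA temperature at 4500 ft = 15 − 2 × (4500/1000) = 6°C.
OAT = ISA + deviation = 6 + (+26) = 32°C.

32°C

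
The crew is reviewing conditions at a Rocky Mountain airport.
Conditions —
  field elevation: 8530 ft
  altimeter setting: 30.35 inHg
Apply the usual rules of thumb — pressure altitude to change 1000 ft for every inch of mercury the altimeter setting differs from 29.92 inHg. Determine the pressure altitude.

8100 ft

Pressure correction = (29.92 − 30.35) × 1000 = -430 ft.
Pressure altitude = 8530 + (-430) = 8100 ft.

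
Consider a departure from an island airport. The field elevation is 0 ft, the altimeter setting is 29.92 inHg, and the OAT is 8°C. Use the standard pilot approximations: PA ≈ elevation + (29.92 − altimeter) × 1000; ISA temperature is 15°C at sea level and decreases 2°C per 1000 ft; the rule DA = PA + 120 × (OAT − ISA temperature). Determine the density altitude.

Pressure altitude = 0 + (29.92 − 29.92) × 1000 = 0 + (0) = 0 ft.
ISA temperature at 0 ft = 15 − 2 × (0/1000) = 15°C.
ISA deviation = 8 − 15 = -7°C.
Density altitude = 0 + 120 × (-7) = -840 ft.

-840 ft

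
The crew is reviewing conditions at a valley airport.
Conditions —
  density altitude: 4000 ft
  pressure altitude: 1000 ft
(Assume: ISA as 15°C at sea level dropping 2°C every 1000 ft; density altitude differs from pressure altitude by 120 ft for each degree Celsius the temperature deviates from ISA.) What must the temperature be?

Density altitude − pressure altitude = 4000 − 1000 = +3000 ft.
At 120 ft/°C that is an ISA deviation of 3000/120 = +25°C.
ISA temperature at 1000 ft = 15 − 2 × (1000/1000) = 13°C.
OAT = ISA + deviation = 13 + (+25) = 38°C.

38°C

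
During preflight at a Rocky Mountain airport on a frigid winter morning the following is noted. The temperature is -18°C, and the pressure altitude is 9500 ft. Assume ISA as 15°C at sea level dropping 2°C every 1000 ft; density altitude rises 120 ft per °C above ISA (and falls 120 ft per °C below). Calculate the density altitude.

ISA temperature at 9500 ft = 15 − 2 × (9500/1000) = -4°C.
ISA deviation = -18 − (-4) = -14°C.
Density altitude = 9500 + 120 × (-14) = 9500 + (-1680) = 7820 ft.

7820 ft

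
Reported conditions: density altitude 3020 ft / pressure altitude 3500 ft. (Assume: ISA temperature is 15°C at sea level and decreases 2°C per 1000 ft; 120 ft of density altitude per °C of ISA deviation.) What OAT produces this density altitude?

Density altitude − pressure altitude = 3020 − 3500 = -480 ft.
At 120 ft/°C that is an ISA deviation of -480/120 = -4°C.
ISA temperature at 3500 ft = 15 − 2 × (3500/1000) = 8°C.
OAT = ISA + deviation = 8 + (-4) = 4°C.

4°C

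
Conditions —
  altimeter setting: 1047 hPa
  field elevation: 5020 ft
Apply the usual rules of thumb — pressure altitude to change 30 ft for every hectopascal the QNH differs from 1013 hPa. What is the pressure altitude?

Pressure correction = (1013 − 1047) × 30 = -1020 ft.
Pressure altitude = 5020 + (-1020) = 4000 ft.

4000 ft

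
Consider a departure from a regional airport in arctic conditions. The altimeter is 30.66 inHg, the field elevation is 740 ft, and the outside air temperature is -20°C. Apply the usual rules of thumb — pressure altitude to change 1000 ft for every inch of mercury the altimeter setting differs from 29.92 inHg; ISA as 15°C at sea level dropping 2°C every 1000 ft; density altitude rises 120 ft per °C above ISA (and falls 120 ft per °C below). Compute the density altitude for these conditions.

-4200 ft

Pressure altitude = 740 + (29.92 − 30.66) × 1000 = 740 + (-740) = 0 ft.
ISA temperature at 0 ft = 15 − 2 × (0/1000) = 15°C.
ISA deviation = -20 − 15 = -35°C.
Density altitude = 0 + 120 × (-35) = -4200 ft.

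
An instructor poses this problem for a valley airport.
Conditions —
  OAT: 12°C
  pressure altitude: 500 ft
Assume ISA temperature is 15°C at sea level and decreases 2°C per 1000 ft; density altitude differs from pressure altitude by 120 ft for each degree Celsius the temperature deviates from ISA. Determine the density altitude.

ISA temperature at 500 ft = 15 − 2 × (500/1000) = 14°C.
ISA deviation = 12 − 14 = -2°C.
Density altitude = 500 + 120 × (-2) = 500 + (-240) = 260 ft.

260 ft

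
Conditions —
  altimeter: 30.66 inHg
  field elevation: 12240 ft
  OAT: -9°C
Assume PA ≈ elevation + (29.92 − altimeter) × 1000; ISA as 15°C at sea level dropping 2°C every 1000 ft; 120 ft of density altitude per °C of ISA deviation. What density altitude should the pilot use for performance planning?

11380 ft

Pressure altitude = 12240 + (29.92 − 30.66) × 1000 = 12240 + (-740) = 11500 ft.
ISA temperature at 11500 ft = 15 − 2 × (11500/1000) = -8°C.
ISA deviation = -9 − (-8) = -1°C.
Density altitude = 11500 + 120 × (-1) = 11380 ft.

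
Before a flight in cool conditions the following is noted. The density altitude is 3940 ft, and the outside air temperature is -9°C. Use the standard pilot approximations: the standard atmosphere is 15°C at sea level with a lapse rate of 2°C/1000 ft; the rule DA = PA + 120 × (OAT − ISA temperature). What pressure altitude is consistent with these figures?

5500 ft

DA = PA + 120 × (OAT − (15 − 2·PA/1000)) = PA + 120·OAT − 1800 + 0.24·PA = 1.24·PA + 120·OAT − 1800.
So 1.24·PA = 3940 − 120 × (-9) + 1800 = 6820.
PA = 6820 / 1.24 = 5500 ft.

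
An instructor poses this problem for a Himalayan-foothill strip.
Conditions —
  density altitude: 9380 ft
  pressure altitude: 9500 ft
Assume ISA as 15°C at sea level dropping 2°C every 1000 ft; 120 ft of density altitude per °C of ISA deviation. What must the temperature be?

-5°C

Density altitude − pressure altitude = 9380 − 9500 = -120 ft.
At 120 ft/°C that is an ISA deviation of -120/120 = -1°C.
ISA temperature at 9500 ft = 15 − 2 × (9500/1000) = -4°C.
OAT = ISA + deviation = -4 + (-1) = -5°C.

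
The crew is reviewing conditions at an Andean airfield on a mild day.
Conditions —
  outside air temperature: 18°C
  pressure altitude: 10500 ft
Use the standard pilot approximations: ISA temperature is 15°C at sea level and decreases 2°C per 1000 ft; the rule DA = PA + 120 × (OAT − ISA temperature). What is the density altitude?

13380 ft

ISA temperature at 10500 ft = 15 − 2 × (10500/1000) = -6°C.
ISA deviation = 18 − (-6) = +24°C.
Density altitude = 10500 + 120 × (24) = 10500 + (+2880) = 13380 ft.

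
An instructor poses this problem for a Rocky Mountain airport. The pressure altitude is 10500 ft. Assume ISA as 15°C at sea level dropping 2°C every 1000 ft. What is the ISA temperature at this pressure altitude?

-6°C

ISA temperature = 15 − 2 × (10500/1000) = 15 − 21 = -6°C.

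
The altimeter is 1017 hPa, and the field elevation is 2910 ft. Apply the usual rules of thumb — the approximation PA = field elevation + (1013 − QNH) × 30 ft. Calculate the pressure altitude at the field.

2790 ft

Pressure correction = (1013 − 1017) × 30 = -120 ft.
Pressure altitude = 2910 + (-120) = 2790 ft.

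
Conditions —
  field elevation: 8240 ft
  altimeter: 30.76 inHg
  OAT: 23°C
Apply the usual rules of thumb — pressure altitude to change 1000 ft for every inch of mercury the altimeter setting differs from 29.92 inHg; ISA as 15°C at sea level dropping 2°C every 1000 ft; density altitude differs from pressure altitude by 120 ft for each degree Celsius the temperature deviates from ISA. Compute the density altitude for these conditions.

Pressure altitude = 8240 + (29.92 − 30.76) × 1000 = 8240 + (-840) = 7400 ft.
ISA temperature at 7400 ft = 15 − 2 × (7400/1000) = 0.2°C.
ISA deviation = 23 − 0.2 = +22.8°C.
Density altitude = 7400 + 120 × (22.8) = 10136 ft.

10136 ft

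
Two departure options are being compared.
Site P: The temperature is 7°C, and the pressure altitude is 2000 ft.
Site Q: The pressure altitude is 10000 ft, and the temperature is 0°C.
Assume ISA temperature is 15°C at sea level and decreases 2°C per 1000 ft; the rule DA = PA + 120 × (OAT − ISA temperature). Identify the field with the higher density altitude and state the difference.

Site Q by 9080 ft

Site P: ISA temp = 11°C, deviation -4°C, DA = 2000 + 120 × (-4) = 1520 ft.
Site Q: ISA temp = -5°C, deviation +5°C, DA = 10000 + 120 × 5 = 10600 ft.
Site Q is higher by 10600 − 1520 = 9080 ft.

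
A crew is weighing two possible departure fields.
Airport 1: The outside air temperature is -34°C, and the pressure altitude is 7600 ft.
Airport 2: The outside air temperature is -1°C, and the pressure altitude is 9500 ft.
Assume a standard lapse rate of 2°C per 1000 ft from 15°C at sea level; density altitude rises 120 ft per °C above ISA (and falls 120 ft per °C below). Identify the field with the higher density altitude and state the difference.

Airport 2 by 6316 ft

Airport 1: ISA temp = -0.2°C, deviation -33.8°C, DA = 7600 + 120 × (-33.8) = 3544 ft.
Airport 2: ISA temp = -4°C, deviation +3°C, DA = 9500 + 120 × 3 = 9860 ft.
Airport 2 is higher by 9860 − 3544 = 6316 ft.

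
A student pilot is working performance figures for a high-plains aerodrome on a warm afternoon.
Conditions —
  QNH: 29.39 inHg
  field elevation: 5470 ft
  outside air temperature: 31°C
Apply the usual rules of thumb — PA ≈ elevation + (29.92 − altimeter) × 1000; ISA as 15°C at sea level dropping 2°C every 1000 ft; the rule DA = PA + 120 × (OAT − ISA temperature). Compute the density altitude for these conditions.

Pressure altitude = 5470 + (29.92 − 29.39) × 1000 = 5470 + (+530) = 6000 ft.
ISA temperature at 6000 ft = 15 − 2 × (6000/1000) = 3°C.
ISA deviation = 31 − 3 = +28°C.
Density altitude = 6000 + 120 × (28) = 9360 ft.

9360 ft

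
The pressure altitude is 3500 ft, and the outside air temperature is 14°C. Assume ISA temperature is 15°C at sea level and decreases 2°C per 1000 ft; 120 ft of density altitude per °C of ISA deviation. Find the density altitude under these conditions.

4220 ft

ISA temperature at 3500 ft = 15 − 2 × (3500/1000) = 8°C.
ISA deviation = 14 − 8 = +6°C.
Density altitude = 3500 + 120 × (6) = 3500 + (+720) = 4220 ft.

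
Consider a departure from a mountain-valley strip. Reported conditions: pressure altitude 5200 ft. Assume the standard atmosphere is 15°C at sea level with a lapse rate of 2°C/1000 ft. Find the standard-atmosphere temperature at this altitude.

ISA temperature = 15 − 2 × (5200/1000) = 15 − 10.4 = 4.6°C.

4.6°C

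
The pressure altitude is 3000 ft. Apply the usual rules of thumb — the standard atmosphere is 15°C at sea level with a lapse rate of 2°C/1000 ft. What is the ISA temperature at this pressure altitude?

ISA temperature = 15 − 2 × (3000/1000) = 15 − 6 = 9°C.

9°C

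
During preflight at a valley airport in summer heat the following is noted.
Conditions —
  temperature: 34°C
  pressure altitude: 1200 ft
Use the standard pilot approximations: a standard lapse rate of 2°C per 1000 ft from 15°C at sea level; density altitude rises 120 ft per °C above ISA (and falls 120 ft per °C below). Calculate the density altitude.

ISA temperature at 1200 ft = 15 − 2 × (1200/1000) = 12.6°C.
ISA deviation = 34 − 12.6 = +21.4°C.
Density altitude = 1200 + 120 × (21.4) = 1200 + (+2568) = 3768 ft.

3768 ft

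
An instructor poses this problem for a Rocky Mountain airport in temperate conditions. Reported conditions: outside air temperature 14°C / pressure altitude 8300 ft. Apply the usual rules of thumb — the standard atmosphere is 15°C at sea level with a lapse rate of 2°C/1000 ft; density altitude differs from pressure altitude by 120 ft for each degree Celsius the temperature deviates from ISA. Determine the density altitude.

10172 ft

ISA temperature at 8300 ft = 15 − 2 × (8300/1000) = -1.6°C.
ISA deviation = 14 − (-1.6) = +15.6°C.
Density altitude = 8300 + 120 × (15.6) = 8300 + (+1872) = 10172 ft.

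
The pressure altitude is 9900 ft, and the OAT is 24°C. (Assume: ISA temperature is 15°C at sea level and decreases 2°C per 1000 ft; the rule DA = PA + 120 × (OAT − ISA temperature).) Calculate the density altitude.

ISA temperature at 9900 ft = 15 − 2 × (9900/1000) = -4.8°C.
ISA deviation = 24 − (-4.8) = +28.8°C.
Density altitude = 9900 + 120 × (28.8) = 9900 + (+3456) = 13356 ft.

13356 ft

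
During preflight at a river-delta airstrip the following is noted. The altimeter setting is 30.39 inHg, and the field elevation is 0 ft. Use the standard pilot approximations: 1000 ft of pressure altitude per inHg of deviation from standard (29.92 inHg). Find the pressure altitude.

Pressure correction = (29.92 − 30.39) × 1000 = -470 ft.
Pressure altitude = 0 + (-470) = -470 ft.

-470 ft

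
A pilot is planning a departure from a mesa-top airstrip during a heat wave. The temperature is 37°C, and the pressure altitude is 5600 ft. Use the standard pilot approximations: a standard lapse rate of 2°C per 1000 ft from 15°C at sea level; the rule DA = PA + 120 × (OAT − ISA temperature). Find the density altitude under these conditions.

ISA temperature at 5600 ft = 15 − 2 × (5600/1000) = 3.8°C.
ISA deviation = 37 − 3.8 = +33.2°C.
Density altitude = 5600 + 120 × (33.2) = 5600 + (+3984) = 9584 ft.

9584 ft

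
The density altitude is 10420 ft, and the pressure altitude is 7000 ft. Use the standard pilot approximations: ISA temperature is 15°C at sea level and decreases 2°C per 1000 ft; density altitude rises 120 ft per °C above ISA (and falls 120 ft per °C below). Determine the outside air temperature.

29.5°C

Density altitude − pressure altitude = 10420 − 7000 = +3420 ft.
At 120 ft/°C that is an ISA deviation of 3420/120 = +28.5°C.
ISA temperature at 7000 ft = 15 − 2 × (7000/1000) = 1°C.
OAT = ISA + deviation = 1 + (+28.5) = 29.5°C.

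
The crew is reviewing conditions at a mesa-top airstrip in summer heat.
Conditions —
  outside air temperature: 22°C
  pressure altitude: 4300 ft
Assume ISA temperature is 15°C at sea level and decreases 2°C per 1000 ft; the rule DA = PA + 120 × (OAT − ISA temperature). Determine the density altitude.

ISA temperature at 4300 ft = 15 − 2 × (4300/1000) = 6.4°C.
ISA deviation = 22 − 6.4 = +15.6°C.
Density altitude = 4300 + 120 × (15.6) = 4300 + (+1872) = 6172 ft.

6172 ft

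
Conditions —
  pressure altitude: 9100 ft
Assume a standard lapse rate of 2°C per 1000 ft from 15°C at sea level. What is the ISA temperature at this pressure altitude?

-3.2°C

ISA temperature = 15 − 2 × (9100/1000) = 15 − 18.2 = -3.2°C.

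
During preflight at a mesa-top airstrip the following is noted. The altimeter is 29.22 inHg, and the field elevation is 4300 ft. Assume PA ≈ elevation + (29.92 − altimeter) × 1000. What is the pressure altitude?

5000 ft

Pressure correction = (29.92 − 29.22) × 1000 = +700 ft.
Pressure altitude = 4300 + (+700) = 5000 ft.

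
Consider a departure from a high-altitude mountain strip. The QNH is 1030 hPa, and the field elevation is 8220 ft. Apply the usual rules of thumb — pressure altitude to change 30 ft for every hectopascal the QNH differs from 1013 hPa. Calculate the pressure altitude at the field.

Pressure correction = (1013 − 1030) × 30 = -510 ft.
Pressure altitude = 8220 + (-510) = 7710 ft.

7710 ft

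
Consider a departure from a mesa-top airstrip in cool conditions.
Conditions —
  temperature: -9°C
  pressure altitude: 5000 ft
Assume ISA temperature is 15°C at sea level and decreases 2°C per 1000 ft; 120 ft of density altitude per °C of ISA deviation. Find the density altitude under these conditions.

3320 ft

ISA temperature at 5000 ft = 15 − 2 × (5000/1000) = 5°C.
ISA deviation = -9 − 5 = -14°C.
Density altitude = 5000 + 120 × (-14) = 5000 + (-1680) = 3320 ft.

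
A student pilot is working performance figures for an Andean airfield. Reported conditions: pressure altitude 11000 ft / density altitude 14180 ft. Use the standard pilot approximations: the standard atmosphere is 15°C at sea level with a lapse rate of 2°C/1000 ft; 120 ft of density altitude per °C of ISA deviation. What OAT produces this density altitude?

Density altitude − pressure altitude = 14180 − 11000 = +3180 ft.
At 120 ft/°C that is an ISA deviation of 3180/120 = +26.5°C.
ISA temperature at 11000 ft = 15 − 2 × (11000/1000) = -7°C.
OAT = ISA + deviation = -7 + (+26.5) = 19.5°C.

19.5°C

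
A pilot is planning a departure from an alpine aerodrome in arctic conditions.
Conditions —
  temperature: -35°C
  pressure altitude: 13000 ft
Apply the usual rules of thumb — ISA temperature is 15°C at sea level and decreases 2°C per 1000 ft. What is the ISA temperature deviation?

ISA-24°C

ISA temperature at 13000 ft = 15 − 2 × (13000/1000) = -11°C.
Deviation = OAT − ISA = -35 − (-11) = -24°C.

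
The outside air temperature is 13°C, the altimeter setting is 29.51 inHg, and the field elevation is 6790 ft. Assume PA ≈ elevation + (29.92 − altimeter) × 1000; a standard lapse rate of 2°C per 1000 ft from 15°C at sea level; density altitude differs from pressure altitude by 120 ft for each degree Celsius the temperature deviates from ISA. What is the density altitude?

Pressure altitude = 6790 + (29.92 − 29.51) × 1000 = 6790 + (+410) = 7200 ft.
ISA temperature at 7200 ft = 15 − 2 × (7200/1000) = 0.6°C.
ISA deviation = 13 − 0.6 = +12.4°C.
Density altitude = 7200 + 120 × (12.4) = 8688 ft.

8688 ft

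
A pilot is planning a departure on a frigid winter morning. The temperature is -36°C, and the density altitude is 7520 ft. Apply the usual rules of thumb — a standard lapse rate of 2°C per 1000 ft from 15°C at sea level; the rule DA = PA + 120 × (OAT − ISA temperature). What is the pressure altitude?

DA = PA + 120 × (OAT − (15 − 2·PA/1000)) = PA + 120·OAT − 1800 + 0.24·PA = 1.24·PA + 120·OAT − 1800.
So 1.24·PA = 7520 − 120 × (-36) + 1800 = 13640.
PA = 13640 / 1.24 = 11000 ft.

11000 ft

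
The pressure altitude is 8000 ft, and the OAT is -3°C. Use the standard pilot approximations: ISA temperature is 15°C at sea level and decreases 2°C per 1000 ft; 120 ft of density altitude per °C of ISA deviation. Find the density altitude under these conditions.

ISA temperature at 8000 ft = 15 − 2 × (8000/1000) = -1°C.
ISA deviation = -3 − (-1) = -2°C.
Density altitude = 8000 + 120 × (-2) = 8000 + (-240) = 7760 ft.

7760 ft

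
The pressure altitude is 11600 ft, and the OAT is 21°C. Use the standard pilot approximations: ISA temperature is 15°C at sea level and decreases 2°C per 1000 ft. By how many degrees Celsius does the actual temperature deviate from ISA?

ISA+29.2°C

ISA temperature at 11600 ft = 15 − 2 × (11600/1000) = -8.2°C.
Deviation = OAT − ISA = 21 − (-8.2) = +29.2°C.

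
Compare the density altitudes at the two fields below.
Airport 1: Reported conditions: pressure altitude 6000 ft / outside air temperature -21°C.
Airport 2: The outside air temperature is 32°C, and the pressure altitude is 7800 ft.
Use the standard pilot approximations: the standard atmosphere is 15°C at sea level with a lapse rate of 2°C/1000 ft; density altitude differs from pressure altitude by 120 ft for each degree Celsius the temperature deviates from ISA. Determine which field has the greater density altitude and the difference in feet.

Airport 1: ISA temp = 3°C, deviation -24°C, DA = 6000 + 120 × (-24) = 3120 ft.
Airport 2: ISA temp = -0.6°C, deviation +32.6°C, DA = 7800 + 120 × 32.6 = 11712 ft.
Airport 2 is higher by 11712 − 3120 = 8592 ft.

Airport 2 by 8592 ft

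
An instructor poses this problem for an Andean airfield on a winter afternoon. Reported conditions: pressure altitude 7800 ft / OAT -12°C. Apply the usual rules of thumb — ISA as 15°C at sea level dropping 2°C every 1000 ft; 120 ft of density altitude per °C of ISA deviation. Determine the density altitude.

ISA temperature at 7800 ft = 15 − 2 × (7800/1000) = -0.6°C.
ISA deviation = -12 − (-0.6) = -11.4°C.
Density altitude = 7800 + 120 × (-11.4) = 7800 + (-1368) = 6432 ft.

6432 ft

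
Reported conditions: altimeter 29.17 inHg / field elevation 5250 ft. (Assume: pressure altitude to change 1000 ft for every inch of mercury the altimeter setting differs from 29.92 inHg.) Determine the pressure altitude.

Pressure correction = (29.92 − 29.17) × 1000 = +750 ft.
Pressure altitude = 5250 + (+750) = 6000 ft.

6000 ft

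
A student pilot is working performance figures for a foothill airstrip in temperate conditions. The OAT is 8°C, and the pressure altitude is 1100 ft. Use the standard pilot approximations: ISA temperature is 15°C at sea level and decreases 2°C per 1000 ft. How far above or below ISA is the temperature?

ISA temperature at 1100 ft = 15 − 2 × (1100/1000) = 12.8°C.
Deviation = OAT − ISA = 8 − 12.8 = -4.8°C.

ISA-4.8°C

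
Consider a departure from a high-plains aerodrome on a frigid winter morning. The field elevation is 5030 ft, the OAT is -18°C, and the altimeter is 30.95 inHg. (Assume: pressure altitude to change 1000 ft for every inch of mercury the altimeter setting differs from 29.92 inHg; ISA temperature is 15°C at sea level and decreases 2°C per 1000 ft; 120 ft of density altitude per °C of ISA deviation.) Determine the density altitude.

1000 ft

Pressure altitude = 5030 + (29.92 − 30.95) × 1000 = 5030 + (-1030) = 4000 ft.
ISA temperature at 4000 ft = 15 − 2 × (4000/1000) = 7°C.
ISA deviation = -18 − 7 = -25°C.
Density altitude = 4000 + 120 × (-25) = 1000 ft.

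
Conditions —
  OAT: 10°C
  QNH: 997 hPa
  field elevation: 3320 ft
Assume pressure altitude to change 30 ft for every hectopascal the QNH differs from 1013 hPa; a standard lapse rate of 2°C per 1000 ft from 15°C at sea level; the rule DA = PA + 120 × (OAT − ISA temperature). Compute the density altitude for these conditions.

Pressure altitude = 3320 + (1013 − 997) × 30 = 3320 + (+480) = 3800 ft.
ISA temperature at 3800 ft = 15 − 2 × (3800/1000) = 7.4°C.
ISA deviation = 10 − 7.4 = +2.6°C.
Density altitude = 3800 + 120 × (2.6) = 4112 ft.

4112 ft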